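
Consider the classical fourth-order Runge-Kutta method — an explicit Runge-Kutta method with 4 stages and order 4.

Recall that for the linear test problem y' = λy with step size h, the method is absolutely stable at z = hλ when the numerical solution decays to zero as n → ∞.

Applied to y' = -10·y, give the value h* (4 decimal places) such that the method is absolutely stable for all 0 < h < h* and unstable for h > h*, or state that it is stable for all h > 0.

(-2.7853,0); λ=-10 ⇒ h* = 0.2785.

Set f=λy, z=hλ:
  order 4, 4-stage ⇒ R(z)=1+z+z^2/2+z^3/6+z^4/24
  (e.g. R(-1.58)=0.27048, |R|=0.27048)

Find x<0 with |R(x)|<1.
x=-1.58: |R|=0.2705
|R(-2.57)|=0.7210 |R(-2.03)|=0.3438 |R(-1.59)|=0.2704
Bisect:
  x_lo=-3.3566 |R|=2.2629  x_hi=-0.3507 |R|=0.7042
  mid=-1.85365 |R|=0.29476 →hi
  mid=-2.60512 |R|=0.76064 →hi
  mid=-2.98085 |R|=1.33716 →lo
  mid=-2.79298 |R|=1.01166 →lo
  mid=-2.69905 |R|=0.87757 →hi
  mid=-2.74602 |R|=0.94238 →hi
  mid=-2.76950 |R|=0.97645 →hi
  mid=-2.78124 |R|=0.99391 →hi
  mid=-2.78711 |R|=1.00275 →lo
  ...
  [-2.78546,-2.78528] ⇒ x*=-2.7853
Interval (-2.7853, 0).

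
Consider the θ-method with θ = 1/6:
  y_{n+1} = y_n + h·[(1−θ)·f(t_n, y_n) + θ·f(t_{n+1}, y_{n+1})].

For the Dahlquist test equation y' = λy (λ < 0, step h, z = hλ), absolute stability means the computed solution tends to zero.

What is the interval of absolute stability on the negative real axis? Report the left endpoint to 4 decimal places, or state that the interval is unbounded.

z∈(-3.0000,0).

Set f=λy, z=hλ:
  y_{n+1} = y_n + z·[5/6·y_n + 1/6·y_{n+1}] ⇒ (1 − 1/6z)y_{n+1} = (1 + 5/6z)y_n
  ⇒ R(z) = (1 + 5/6z)/(1 − 1/6z).

Need |R(x)|<1, x<0.
x=-1.43: |R|=0.1548
R=−1: 1+5/6x = −1+1/6x ⇒ -2/3x=2 ⇒ x=2/(-2/3)=-3.0000
Confirm numerically:
  x=-2.659: |R|=0.84248 <1
  x=-2.273: |R|=0.64850 <1
  x=-2.141: |R|=0.57794 <1
  x=-1.976: |R|=0.48646 <1
  x=-3.131: |R|=1.05739 >1
  x=-3.108: |R|=1.04743 >1
  x=-3.091: |R|=1.04004 >1
So |R|<1 on (-3.0000, 0).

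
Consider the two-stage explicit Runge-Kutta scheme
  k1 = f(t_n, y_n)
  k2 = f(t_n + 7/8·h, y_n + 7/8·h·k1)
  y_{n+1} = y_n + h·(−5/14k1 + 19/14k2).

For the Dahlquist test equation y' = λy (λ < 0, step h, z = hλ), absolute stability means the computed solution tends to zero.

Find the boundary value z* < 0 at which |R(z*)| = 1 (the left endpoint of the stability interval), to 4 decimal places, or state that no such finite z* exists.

On y'=λy, z=hλ:
  k1=λy_n ⇒ h·k1=z·y_n;  k2=λ(1+7/8z)y_n ⇒ h·k2=z(1+7/8z)y_n
  y_{n+1}/y_n = 1 − 5/14z + 19/14z(1+7/8z) = 1 + z + 19/16z²
  so R(z) = 1 + z + 19/16z².

Boundary: |R(x)|=1, x<0.
x=-1.76: |R|=2.9184
R=1: x+19/16x²=0 ⇒ x=−16/19=-0.8421; min R=1−1/(4·19/16)=0.7895>−1
Confirm numerically:
  x=-0.726: |R|=0.89990 <1
  x=-0.656: |R|=0.85502 <1
  x=-0.601: |R|=0.82793 <1
  x=-0.445: |R|=0.79015 <1
  x=-1.433: |R|=2.00552 >1
  x=-1.330: |R|=1.77057 >1
  x=-1.287: |R|=1.67994 >1
Stable set (-0.8421, 0).

z* = -0.8421.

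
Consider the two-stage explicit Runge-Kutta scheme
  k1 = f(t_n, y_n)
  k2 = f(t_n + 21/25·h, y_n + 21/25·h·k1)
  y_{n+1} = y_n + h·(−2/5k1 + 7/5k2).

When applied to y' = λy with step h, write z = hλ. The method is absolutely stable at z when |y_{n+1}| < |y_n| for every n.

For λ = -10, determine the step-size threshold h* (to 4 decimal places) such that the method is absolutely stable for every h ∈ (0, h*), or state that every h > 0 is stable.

On y'=λy, z=hλ:
  k1=λy_n ⇒ h·k1=z·y_n;  k2=λ(1+21/25z)y_n ⇒ h·k2=z(1+21/25z)y_n
  y_{n+1}/y_n = 1 − 2/5z + 7/5z(1+21/25z) = 1 + z + 147/125z²
  ⇒ R(z) = 1 + z + 147/125z².

Need |R(x)|<1, x<0.
x=-1.21: |R|=1.5118
R=1: x+147/125x²=0 ⇒ x=−125/147=-0.8503; min R=1−1/(4·147/125)=0.7874>−1
Confirm numerically:
  x=-0.812: |R|=0.96339 <1
  x=-0.644: |R|=0.84373 <1
  x=-0.529: |R|=0.80009 <1
  x=-0.375: |R|=0.79038 <1
  x=-1.329: |R|=1.74810 >1
  x=-1.136: |R|=1.38162 >1
Stable set (-0.8503, 0).

(-0.8503,0); λ=-10 ⇒ h* = (125/147)/10 = 0.0850.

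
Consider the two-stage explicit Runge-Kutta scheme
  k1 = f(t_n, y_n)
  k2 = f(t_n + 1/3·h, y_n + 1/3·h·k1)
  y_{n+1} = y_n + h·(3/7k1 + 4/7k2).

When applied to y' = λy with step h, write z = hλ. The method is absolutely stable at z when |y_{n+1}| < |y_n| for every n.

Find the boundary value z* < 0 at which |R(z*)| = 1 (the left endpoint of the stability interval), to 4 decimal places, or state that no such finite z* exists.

With y'=λy (z=hλ):
  k1=λy_n ⇒ h·k1=z·y_n;  k2=λ(1+1/3z)y_n ⇒ h·k2=z(1+1/3z)y_n
  y_{n+1}/y_n = 1 + 3/7z + 4/7z(1+1/3z) = 1 + z + 4/21z²
  Hence R(z) = 1 + z + 4/21z².

Boundary: |R(x)|=1, x<0.
x=-1.12: |R|=0.1189
R=1: x+4/21x²=0 ⇒ x=−21/4=-5.2500; min R=1−1/(4·4/21)=-0.3125>−1
Confirm numerically:
  x=-4.024: |R|=0.06030 <1
  x=-3.703: |R|=0.09115 <1
  x=-2.852: |R|=0.30268 <1
  x=-5.850: |R|=1.66857 >1
  x=-5.646: |R|=1.42587 >1
Stable set (-5.2500, 0).

z* = -5.2500.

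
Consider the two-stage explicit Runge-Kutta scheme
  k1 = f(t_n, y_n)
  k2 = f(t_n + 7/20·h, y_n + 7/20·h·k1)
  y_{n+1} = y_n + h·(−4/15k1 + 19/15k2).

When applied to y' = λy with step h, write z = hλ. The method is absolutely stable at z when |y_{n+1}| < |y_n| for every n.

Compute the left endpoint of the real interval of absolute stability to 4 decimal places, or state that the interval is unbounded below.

left endpoint -2.2556.

With y'=λy (z=hλ):
  k1=λy_n ⇒ h·k1=z·y_n;  k2=λ(1+7/20z)y_n ⇒ h·k2=z(1+7/20z)y_n
  y_{n+1}/y_n = 1 − 4/15z + 19/15z(1+7/20z) = 1 + z + 133/300z²
  ⇒ R(z) = 1 + z + 133/300z².

Need |R(x)|<1, x<0.
x=-1.49: |R|=0.4942
R=1: x+133/300x²=0 ⇒ x=−300/133=-2.2556; min R=1−1/(4·133/300)=0.4361>−1
Confirm numerically:
  x=-2.029: |R|=0.79613 <1
  x=-1.648: |R|=0.55605 <1
  x=-1.461: |R|=0.48530 <1
  x=-2.612: |R|=1.41266 >1
  x=-2.311: |R|=1.05672 >1
So |R|<1 on (-2.2556, 0).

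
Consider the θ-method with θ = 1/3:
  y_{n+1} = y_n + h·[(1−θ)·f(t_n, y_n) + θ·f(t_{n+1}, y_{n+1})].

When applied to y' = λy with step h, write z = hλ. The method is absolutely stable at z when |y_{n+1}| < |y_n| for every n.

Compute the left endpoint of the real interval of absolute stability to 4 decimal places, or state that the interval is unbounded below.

z* = -6.0000.

On y'=λy, z=hλ:
  y_{n+1} = y_n + z·[2/3·y_n + 1/3·y_{n+1}] ⇒ (1 − 1/3z)y_{n+1} = (1 + 2/3z)y_n
  Hence R(z) = (1 + 2/3z)/(1 − 1/3z).

Boundary: |R(x)|=1, x<0.
x=-0.96: |R|=0.2727
R=−1: 1+2/3x = −1+1/3x ⇒ -1/3x=2 ⇒ x=2/(-1/3)=-6.0000
Confirm numerically:
  x=-5.097: |R|=0.88848 <1
  x=-4.002: |R|=0.71465 <1
  x=-3.500: |R|=0.61538 <1
  x=-2.667: |R|=0.41186 <1
  x=-6.375: |R|=1.04000 >1
  x=-6.320: |R|=1.03433 >1
  x=-6.217: |R|=1.02354 >1
So |R|<1 on (-6.0000, 0).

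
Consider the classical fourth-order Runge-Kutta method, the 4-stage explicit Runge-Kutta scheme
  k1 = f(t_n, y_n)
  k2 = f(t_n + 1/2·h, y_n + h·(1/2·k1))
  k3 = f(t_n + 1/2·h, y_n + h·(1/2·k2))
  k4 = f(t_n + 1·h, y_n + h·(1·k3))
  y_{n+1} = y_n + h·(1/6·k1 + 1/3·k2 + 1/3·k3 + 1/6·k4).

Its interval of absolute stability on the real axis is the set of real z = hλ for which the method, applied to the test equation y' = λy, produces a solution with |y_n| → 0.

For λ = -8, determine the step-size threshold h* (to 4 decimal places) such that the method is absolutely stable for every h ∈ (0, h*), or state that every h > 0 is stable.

With y'=λy (z=hλ):
  order 4, 4-stage ⇒ R(z)=1+z+z^2/2+z^3/6+z^4/24
  (e.g. R(-0.98)=0.38177, |R|=0.38177)

Boundary: |R(x)|=1, x<0.
x=-0.98: |R|=0.3818
|R(-2.83)|=1.0695 |R(-2.12)|=0.3808 |R(-1.91)|=0.3073
Bisect:
  x_lo=-3.4478 |R|=2.5528  x_hi=-0.1102 |R|=0.8956
  mid=-1.77901 |R|=0.28239 →hi
  mid=-2.61340 |R|=0.77029 →hi
  mid=-3.03059 |R|=1.43735 →lo
  mid=-2.82199 |R|=1.05675 →lo
  mid=-2.71769 |R|=0.90277 →hi
  mid=-2.76984 |R|=0.97695 →hi
  mid=-2.79592 |R|=1.01614 →lo
  ...
  [-2.78532,-2.78512] ⇒ x*=-2.7853
Interval (-2.7853, 0).

(-2.7853,0); λ=-8 ⇒ h* = 0.3482.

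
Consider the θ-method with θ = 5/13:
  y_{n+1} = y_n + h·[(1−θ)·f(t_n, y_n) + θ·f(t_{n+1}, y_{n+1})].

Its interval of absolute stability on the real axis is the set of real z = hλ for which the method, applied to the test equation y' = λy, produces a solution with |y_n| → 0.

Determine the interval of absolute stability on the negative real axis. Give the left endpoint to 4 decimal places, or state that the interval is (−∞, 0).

Test eqn y'=λy, z=hλ:
  y_{n+1} = y_n + z·[8/13·y_n + 5/13·y_{n+1}] ⇒ (1 − 5/13z)y_{n+1} = (1 + 8/13z)y_n
  so R(z) = (1 + 8/13z)/(1 − 5/13z).

Solve |R(x)|<1 on ℝ⁻.
x=-0.39: |R|=0.6609
R=−1: 1+8/13x = −1+5/13x ⇒ -3/13x=2 ⇒ x=2/(-3/13)=-8.6667
Confirm numerically:
  x=-8.504: |R|=0.99121 <1
  x=-4.790: |R|=0.68525 <1
  x=-4.197: |R|=0.60544 <1
  x=-9.132: |R|=1.02380 >1
  x=-9.030: |R|=1.01874 >1
Interval (-8.6667, 0).

(-8.6667, 0).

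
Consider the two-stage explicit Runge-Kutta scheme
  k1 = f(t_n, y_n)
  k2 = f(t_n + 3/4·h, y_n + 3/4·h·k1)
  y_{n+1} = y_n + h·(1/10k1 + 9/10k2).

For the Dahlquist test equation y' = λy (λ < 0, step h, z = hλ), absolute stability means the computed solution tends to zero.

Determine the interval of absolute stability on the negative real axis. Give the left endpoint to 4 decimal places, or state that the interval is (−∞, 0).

(-1.4815, 0).

With y'=λy (z=hλ):
  k1=λy_n ⇒ h·k1=z·y_n;  k2=λ(1+3/4z)y_n ⇒ h·k2=z(1+3/4z)y_n
  y_{n+1}/y_n = 1 + 1/10z + 9/10z(1+3/4z) = 1 + z + 27/40z²
  ⇒ R(z) = 1 + z + 27/40z².

Solve |R(x)|<1 on ℝ⁻.
x=-1.2: |R|=0.7720
R=1: x+27/40x²=0 ⇒ x=−40/27=-1.4815; min R=1−1/(4·27/40)=0.6296>−1
Confirm numerically:
  x=-1.415: |R|=0.93650 <1
  x=-1.149: |R|=0.74214 <1
  x=-0.747: |R|=0.62966 <1
  x=-1.749: |R|=1.31583 >1
  x=-1.624: |R|=1.15623 >1
So |R|<1 on (-1.4815, 0).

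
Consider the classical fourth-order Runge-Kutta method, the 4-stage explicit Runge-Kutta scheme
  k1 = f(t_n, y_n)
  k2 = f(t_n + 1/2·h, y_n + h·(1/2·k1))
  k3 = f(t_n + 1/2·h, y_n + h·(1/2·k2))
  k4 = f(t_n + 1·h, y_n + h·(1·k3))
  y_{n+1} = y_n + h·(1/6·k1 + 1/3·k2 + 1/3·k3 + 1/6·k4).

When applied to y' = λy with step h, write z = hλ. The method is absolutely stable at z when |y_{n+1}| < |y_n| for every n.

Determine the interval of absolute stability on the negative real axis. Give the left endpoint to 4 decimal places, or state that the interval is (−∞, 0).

Set f=λy, z=hλ:
  order 4, 4-stage ⇒ R(z)=1+z+z^2/2+z^3/6+z^4/24
  (e.g. R(-0.34)=0.71181, |R|=0.71181)

Need |R(x)|<1, x<0.
x=-0.34: |R|=0.7118
|R(-2.72)|=0.9059 |R(-2.66)|=0.8270 |R(-1.74)|=0.2777
Bisect:
  x_lo=-3.1805 |R|=1.7788  x_hi=-0.2922 |R|=0.7466
  mid=-1.73637 |R|=0.27735 →hi
  mid=-2.45845 |R|=0.60914 →hi
  mid=-2.81949 |R|=1.05279 →lo
  mid=-2.63897 |R|=0.80089 →hi
  mid=-2.72923 |R|=0.91871 →hi
  mid=-2.77436 |R|=0.98364 →hi
  mid=-2.79693 |R|=1.01768 →lo
  mid=-2.78564 |R|=1.00053 →lo
  mid=-2.78000 |R|=0.99205 →hi
  mid=-2.78282 |R|=0.99628 →hi
  ...
  [-2.78547,-2.78529] ⇒ x*=-2.7853
Stable set (-2.7853, 0).

(-2.7853, 0).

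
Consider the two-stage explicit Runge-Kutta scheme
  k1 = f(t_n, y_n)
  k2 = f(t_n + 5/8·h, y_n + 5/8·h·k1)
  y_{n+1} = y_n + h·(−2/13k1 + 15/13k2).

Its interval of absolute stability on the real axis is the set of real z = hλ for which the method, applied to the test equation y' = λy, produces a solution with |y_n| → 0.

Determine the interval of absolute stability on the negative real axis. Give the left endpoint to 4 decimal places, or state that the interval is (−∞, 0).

On y'=λy, z=hλ:
  k1=λy_n ⇒ h·k1=z·y_n;  k2=λ(1+5/8z)y_n ⇒ h·k2=z(1+5/8z)y_n
  y_{n+1}/y_n = 1 − 2/13z + 15/13z(1+5/8z) = 1 + z + 75/104z²
  Hence R(z) = 1 + z + 75/104z².

Need |R(x)|<1, x<0.
x=-1.18: |R|=0.8241
R=1: x+75/104x²=0 ⇒ x=−104/75=-1.3867; min R=1−1/(4·75/104)=0.6533>−1
Confirm numerically:
  x=-1.132: |R|=0.79210 <1
  x=-0.717: |R|=0.65374 <1
  x=-0.633: |R|=0.65596 <1
  x=-0.562: |R|=0.66577 <1
  x=-1.986: |R|=1.85837 >1
  x=-1.539: |R|=1.16907 >1
  x=-1.418: |R|=1.03204 >1
So |R|<1 on (-1.3867, 0).

z∈(-1.3867,0).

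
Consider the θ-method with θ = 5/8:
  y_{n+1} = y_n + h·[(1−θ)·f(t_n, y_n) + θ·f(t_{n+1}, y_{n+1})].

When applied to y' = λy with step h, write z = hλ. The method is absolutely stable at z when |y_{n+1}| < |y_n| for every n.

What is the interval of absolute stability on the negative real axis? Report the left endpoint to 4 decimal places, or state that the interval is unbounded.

(−∞, 0) — no finite endpoint.

Set f=λy, z=hλ:
  y_{n+1} = y_n + z·[3/8·y_n + 5/8·y_{n+1}] ⇒ (1 − 5/8z)y_{n+1} = (1 + 3/8z)y_n
  R(z) = (1 + 3/8z)/(1 − 5/8z).

Need |R(x)|<1, x<0.
x=-0.99: |R|=0.3884
x=-2: |R|=0.1111
x=-10: |R|=0.3793
x=-100: |R|=0.5748
θ=5/8≥1/2 ⇒ |1+3/8x|<|1−5/8x| ∀x<0 ⇒ stable on all of ℝ⁻.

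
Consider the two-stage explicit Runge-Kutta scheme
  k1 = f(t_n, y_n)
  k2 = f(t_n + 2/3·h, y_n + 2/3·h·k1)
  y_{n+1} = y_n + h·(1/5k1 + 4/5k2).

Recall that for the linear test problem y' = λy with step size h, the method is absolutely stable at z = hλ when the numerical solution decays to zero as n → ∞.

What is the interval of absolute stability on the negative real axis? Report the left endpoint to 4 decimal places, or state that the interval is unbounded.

(-1.8750, 0).

Set f=λy, z=hλ:
  k1=λy_n ⇒ h·k1=z·y_n;  k2=λ(1+2/3z)y_n ⇒ h·k2=z(1+2/3z)y_n
  y_{n+1}/y_n = 1 + 1/5z + 4/5z(1+2/3z) = 1 + z + 8/15z²
  ⇒ R(z) = 1 + z + 8/15z².

Solve |R(x)|<1 on ℝ⁻.
x=-0.44: |R|=0.6633
R=1: x+8/15x²=0 ⇒ x=−15/8=-1.8750; min R=1−1/(4·8/15)=0.5312>−1
Confirm numerically:
  x=-1.852: |R|=0.97728 <1
  x=-1.539: |R|=0.72421 <1
  x=-1.017: |R|=0.53462 <1
  x=-0.928: |R|=0.53130 <1
  x=-2.262: |R|=1.46688 >1
  x=-1.924: |R|=1.05028 >1
Interval (-1.8750, 0).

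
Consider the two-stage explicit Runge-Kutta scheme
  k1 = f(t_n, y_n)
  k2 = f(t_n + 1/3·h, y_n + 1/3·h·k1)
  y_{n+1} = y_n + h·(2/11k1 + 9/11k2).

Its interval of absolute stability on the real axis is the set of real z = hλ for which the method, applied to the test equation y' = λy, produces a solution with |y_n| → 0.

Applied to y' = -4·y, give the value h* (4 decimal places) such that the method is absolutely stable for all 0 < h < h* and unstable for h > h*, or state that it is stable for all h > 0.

On y'=λy, z=hλ:
  k1=λy_n ⇒ h·k1=z·y_n;  k2=λ(1+1/3z)y_n ⇒ h·k2=z(1+1/3z)y_n
  y_{n+1}/y_n = 1 + 2/11z + 9/11z(1+1/3z) = 1 + z + 3/11z²
  ⇒ R(z) = 1 + z + 3/11z².

Need |R(x)|<1, x<0.
x=-0.47: |R|=0.5902
R=1: x+3/11x²=0 ⇒ x=−11/3=-3.6667; min R=1−1/(4·3/11)=0.0833>−1
Confirm numerically:
  x=-2.412: |R|=0.17466 <1
  x=-2.257: |R|=0.13229 <1
  x=-2.012: |R|=0.09204 <1
  x=-4.216: |R|=1.63163 >1
  x=-3.842: |R|=1.18372 >1
Stable set (-3.6667, 0).

(-3.6667,0); λ=-4 ⇒ h* = (11/3)/4 = 0.9167.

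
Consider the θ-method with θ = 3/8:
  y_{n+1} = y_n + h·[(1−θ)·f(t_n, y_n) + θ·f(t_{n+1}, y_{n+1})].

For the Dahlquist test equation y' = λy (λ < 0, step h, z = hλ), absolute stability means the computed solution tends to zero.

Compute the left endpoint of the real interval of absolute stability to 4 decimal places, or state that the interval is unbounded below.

z* = -8.0000.

Set f=λy, z=hλ:
  y_{n+1} = y_n + z·[5/8·y_n + 3/8·y_{n+1}] ⇒ (1 − 3/8z)y_{n+1} = (1 + 5/8z)y_n
  so R(z) = (1 + 5/8z)/(1 − 3/8z).

Solve |R(x)|<1 on ℝ⁻.
x=-1.13: |R|=0.2063
R=−1: 1+5/8x = −1+3/8x ⇒ -1/4x=2 ⇒ x=2/(-1/4)=-8.0000
Confirm numerically:
  x=-6.218: |R|=0.86629 <1
  x=-4.571: |R|=0.68415 <1
  x=-3.518: |R|=0.51687 <1
  x=-8.566: |R|=1.03359 >1
  x=-8.471: |R|=1.02819 >1
  x=-8.266: |R|=1.01622 >1
So |R|<1 on (-8.0000, 0).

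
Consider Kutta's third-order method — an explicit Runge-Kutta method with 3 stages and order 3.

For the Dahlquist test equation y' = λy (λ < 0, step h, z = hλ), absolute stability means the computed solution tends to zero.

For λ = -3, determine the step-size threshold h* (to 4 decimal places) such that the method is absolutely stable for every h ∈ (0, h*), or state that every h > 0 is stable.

(-2.5127,0); λ=-3 ⇒ h* = 0.8376.

Test eqn y'=λy, z=hλ:
  order 3, 3-stage ⇒ R(z)=1+z+z^2/2+z^3/6
  (e.g. R(-0.37)=0.69001, |R|=0.69001)

Boundary: |R(x)|=1, x<0.
x=-0.37: |R|=0.6900
|R(-2.83)|=1.6031 |R(-2.55)|=1.0623 |R(-0.84)|=0.4140
Bisect:
  x_lo=-3.0161 |R|=2.0405  x_hi=-0.3206 |R|=0.7253
  mid=-1.66835 |R|=0.05060 →hi
  mid=-2.34223 |R|=0.74081 →hi
  mid=-2.67917 |R|=1.29536 →lo
  mid=-2.51070 |R|=0.99664 →hi
  mid=-2.59494 |R|=1.14034 →lo
  mid=-2.55282 |R|=1.06711 →lo
  mid=-2.53176 |R|=1.03154 →lo
  ...
  [-2.51284,-2.51268] ⇒ x*=-2.5127
Stable set (-2.5127, 0).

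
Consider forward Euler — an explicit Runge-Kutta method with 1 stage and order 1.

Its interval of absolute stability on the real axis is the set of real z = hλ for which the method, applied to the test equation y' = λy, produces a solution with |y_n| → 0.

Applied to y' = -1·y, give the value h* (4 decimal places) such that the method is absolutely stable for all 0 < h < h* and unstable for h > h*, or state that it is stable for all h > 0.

Set f=λy, z=hλ:
  order 1, 1-stage ⇒ R(z)=1+z
  (e.g. R(-1.32)=-0.32000, |R|=0.32000)

Boundary: |R(x)|=1, x<0.
x=-1.32: |R|=0.3200
|R(-2.36)|=1.3600 |R(-1.95)|=0.9500 |R(-1.79)|=0.7900
Bisect:
  x_lo=-2.4603 |R|=1.4603  x_hi=-0.3898 |R|=0.6102
  mid=-1.42506 |R|=0.42506 →hi
  mid=-1.94269 |R|=0.94269 →hi
  mid=-2.20150 |R|=1.20150 →lo
  mid=-2.07209 |R|=1.07209 →lo
  mid=-2.00739 |R|=1.00739 →lo
  mid=-1.97504 |R|=0.97504 →hi
  mid=-1.99121 |R|=0.99121 →hi
  mid=-1.99930 |R|=0.99930 →hi
  mid=-2.00335 |R|=1.00335 →lo
  mid=-2.00132 |R|=1.00132 →lo
  ...
  [-2.00006,-1.99993] ⇒ x*=-2.0000
So |R|<1 on (-2.0000, 0).

(-2.0000,0); λ=-1 ⇒ h* = 2.0000.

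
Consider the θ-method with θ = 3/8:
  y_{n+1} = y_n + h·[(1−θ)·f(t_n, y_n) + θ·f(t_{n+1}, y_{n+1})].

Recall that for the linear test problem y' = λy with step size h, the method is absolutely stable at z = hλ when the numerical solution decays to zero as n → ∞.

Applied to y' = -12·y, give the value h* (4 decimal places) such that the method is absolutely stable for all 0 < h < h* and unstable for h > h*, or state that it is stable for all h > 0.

With y'=λy (z=hλ):
  y_{n+1} = y_n + z·[5/8·y_n + 3/8·y_{n+1}] ⇒ (1 − 3/8z)y_{n+1} = (1 + 5/8z)y_n
  R(z) = (1 + 5/8z)/(1 − 3/8z).

Boundary: |R(x)|=1, x<0.
x=-1.03: |R|=0.2570
R=−1: 1+5/8x = −1+3/8x ⇒ -1/4x=2 ⇒ x=2/(-1/4)=-8.0000
Confirm numerically:
  x=-6.387: |R|=0.88123 <1
  x=-6.048: |R|=0.85067 <1
  x=-5.723: |R|=0.81906 <1
  x=-8.423: |R|=1.02543 >1
  x=-8.407: |R|=1.02450 >1
So |R|<1 on (-8.0000, 0).

(-8.0000,0); λ=-12 ⇒ h* = (8)/12 = 0.6667.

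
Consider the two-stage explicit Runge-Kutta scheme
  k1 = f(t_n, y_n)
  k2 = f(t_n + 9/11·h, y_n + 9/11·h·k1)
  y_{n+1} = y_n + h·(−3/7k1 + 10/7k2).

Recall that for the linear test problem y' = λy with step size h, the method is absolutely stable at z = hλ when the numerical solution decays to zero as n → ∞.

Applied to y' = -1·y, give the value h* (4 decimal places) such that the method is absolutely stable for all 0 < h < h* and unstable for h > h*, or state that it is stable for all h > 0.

Test eqn y'=λy, z=hλ:
  k1=λy_n ⇒ h·k1=z·y_n;  k2=λ(1+9/11z)y_n ⇒ h·k2=z(1+9/11z)y_n
  y_{n+1}/y_n = 1 − 3/7z + 10/7z(1+9/11z) = 1 + z + 90/77z²
  so R(z) = 1 + z + 90/77z².

Solve |R(x)|<1 on ℝ⁻.
x=-1.05: |R|=1.2386
R=1: x+90/77x²=0 ⇒ x=−77/90=-0.8556; min R=1−1/(4·90/77)=0.7861>−1
Confirm numerically:
  x=-0.829: |R|=0.97427 <1
  x=-0.730: |R|=0.89287 <1
  x=-0.659: |R|=0.84860 <1
  x=-0.397: |R|=0.78722 <1
  x=-1.349: |R|=1.77804 >1
  x=-0.908: |R|=1.05566 >1
Stable set (-0.8556, 0).

(-0.8556,0); λ=-1 ⇒ h* = (77/90)/1 = 0.8556.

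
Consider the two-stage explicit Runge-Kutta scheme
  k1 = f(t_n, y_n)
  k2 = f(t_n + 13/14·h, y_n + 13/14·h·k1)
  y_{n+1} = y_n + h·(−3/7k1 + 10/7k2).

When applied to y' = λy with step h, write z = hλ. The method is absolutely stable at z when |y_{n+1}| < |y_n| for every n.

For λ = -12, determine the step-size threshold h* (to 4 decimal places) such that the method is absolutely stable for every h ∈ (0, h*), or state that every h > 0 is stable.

On y'=λy, z=hλ:
  k1=λy_n ⇒ h·k1=z·y_n;  k2=λ(1+13/14z)y_n ⇒ h·k2=z(1+13/14z)y_n
  y_{n+1}/y_n = 1 − 3/7z + 10/7z(1+13/14z) = 1 + z + 65/49z²
  ⇒ R(z) = 1 + z + 65/49z².

Find x<0 with |R(x)|<1.
x=-0.74: |R|=0.9864
R=1: x+65/49x²=0 ⇒ x=−49/65=-0.7538; min R=1−1/(4·65/49)=0.8115>−1
Confirm numerically:
  x=-0.722: |R|=0.96950 <1
  x=-0.567: |R|=0.85946 <1
  x=-0.541: |R|=0.84725 <1
  x=-1.193: |R|=1.69498 >1
  x=-1.055: |R|=1.42146 >1
Interval (-0.7538, 0).

(-0.7538,0); λ=-12 ⇒ h* = (49/65)/12 = 0.0628.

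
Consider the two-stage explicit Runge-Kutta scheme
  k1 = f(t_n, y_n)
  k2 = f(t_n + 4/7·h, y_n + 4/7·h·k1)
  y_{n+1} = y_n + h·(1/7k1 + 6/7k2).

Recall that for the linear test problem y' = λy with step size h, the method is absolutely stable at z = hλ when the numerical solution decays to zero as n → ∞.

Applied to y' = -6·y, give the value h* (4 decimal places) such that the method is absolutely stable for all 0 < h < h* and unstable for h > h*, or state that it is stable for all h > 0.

On y'=λy, z=hλ:
  k1=λy_n ⇒ h·k1=z·y_n;  k2=λ(1+4/7z)y_n ⇒ h·k2=z(1+4/7z)y_n
  y_{n+1}/y_n = 1 + 1/7z + 6/7z(1+4/7z) = 1 + z + 24/49z²
  so R(z) = 1 + z + 24/49z².

Boundary: |R(x)|=1, x<0.
x=-1.77: |R|=0.7645
R=1: x+24/49x²=0 ⇒ x=−49/24=-2.0417; min R=1−1/(4·24/49)=0.4896>−1
Confirm numerically:
  x=-1.506: |R|=0.60487 <1
  x=-0.976: |R|=0.49057 <1
  x=-0.862: |R|=0.50194 <1
  x=-2.623: |R|=1.74686 >1
  x=-2.550: |R|=1.63490 >1
Stable set (-2.0417, 0).

(-2.0417,0); λ=-6 ⇒ h* = (49/24)/6 = 0.3403.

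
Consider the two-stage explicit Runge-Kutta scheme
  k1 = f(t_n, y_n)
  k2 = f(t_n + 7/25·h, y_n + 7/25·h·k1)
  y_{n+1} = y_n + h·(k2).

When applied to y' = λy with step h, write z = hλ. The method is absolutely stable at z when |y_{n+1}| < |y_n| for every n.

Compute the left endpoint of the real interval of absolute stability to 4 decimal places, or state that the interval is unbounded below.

Set f=λy, z=hλ:
  k1=λy_n ⇒ h·k1=z·y_n;  k2=λ(1+7/25z)y_n ⇒ h·k2=z(1+7/25z)y_n
  y_{n+1}/y_n = 1 + z(1+7/25z) = 1 + z + 7/25z²
  R(z) = 1 + z + 7/25z².

Boundary: |R(x)|=1, x<0.
x=-1.24: |R|=0.1905
R=1: x+7/25x²=0 ⇒ x=−25/7=-3.5714; min R=1−1/(4·7/25)=0.1071>−1
Confirm numerically:
  x=-3.159: |R|=0.63520 <1
  x=-2.970: |R|=0.49985 <1
  x=-2.897: |R|=0.45293 <1
  x=-1.874: |R|=0.10933 <1
  x=-4.097: |R|=1.60291 >1
  x=-3.926: |R|=1.38977 >1
  x=-3.826: |R|=1.27272 >1
So |R|<1 on (-3.5714, 0).

left endpoint -3.5714.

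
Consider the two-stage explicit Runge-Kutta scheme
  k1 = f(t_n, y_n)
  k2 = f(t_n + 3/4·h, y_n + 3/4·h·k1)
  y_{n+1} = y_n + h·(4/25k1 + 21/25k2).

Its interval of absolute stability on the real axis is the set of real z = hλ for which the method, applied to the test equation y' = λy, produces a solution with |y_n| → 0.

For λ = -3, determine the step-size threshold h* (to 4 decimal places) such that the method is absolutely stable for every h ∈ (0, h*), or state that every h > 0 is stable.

With y'=λy (z=hλ):
  k1=λy_n ⇒ h·k1=z·y_n;  k2=λ(1+3/4z)y_n ⇒ h·k2=z(1+3/4z)y_n
  y_{n+1}/y_n = 1 + 4/25z + 21/25z(1+3/4z) = 1 + z + 63/100z²
  so R(z) = 1 + z + 63/100z².

Find x<0 with |R(x)|<1.
x=-0.36: |R|=0.7216
R=1: x+63/100x²=0 ⇒ x=−100/63=-1.5873; min R=1−1/(4·63/100)=0.6032>−1
Confirm numerically:
  x=-1.560: |R|=0.97317 <1
  x=-1.442: |R|=0.86800 <1
  x=-1.161: |R|=0.68819 <1
  x=-1.089: |R|=0.65813 <1
  x=-2.057: |R|=1.60869 >1
  x=-1.695: |R|=1.11501 >1
  x=-1.683: |R|=1.10147 >1
Stable set (-1.5873, 0).

(-1.5873,0); λ=-3 ⇒ h* = (100/63)/3 = 0.5291.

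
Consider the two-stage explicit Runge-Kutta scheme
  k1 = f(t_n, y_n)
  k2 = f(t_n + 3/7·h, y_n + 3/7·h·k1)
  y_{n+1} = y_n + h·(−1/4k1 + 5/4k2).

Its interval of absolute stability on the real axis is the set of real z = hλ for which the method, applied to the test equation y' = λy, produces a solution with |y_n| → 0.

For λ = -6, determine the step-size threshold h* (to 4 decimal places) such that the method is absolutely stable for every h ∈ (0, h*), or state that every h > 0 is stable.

(-1.8667,0); λ=-6 ⇒ h* = (28/15)/6 = 0.3111.

On y'=λy, z=hλ:
  k1=λy_n ⇒ h·k1=z·y_n;  k2=λ(1+3/7z)y_n ⇒ h·k2=z(1+3/7z)y_n
  y_{n+1}/y_n = 1 − 1/4z + 5/4z(1+3/7z) = 1 + z + 15/28z²
  so R(z) = 1 + z + 15/28z².

Need |R(x)|<1, x<0.
x=-0.84: |R|=0.5380
R=1: x+15/28x²=0 ⇒ x=−28/15=-1.8667; min R=1−1/(4·15/28)=0.5333>−1
Confirm numerically:
  x=-1.763: |R|=0.90209 <1
  x=-1.250: |R|=0.58705 <1
  x=-1.005: |R|=0.53608 <1
  x=-0.886: |R|=0.53453 <1
  x=-1.980: |R|=1.12021 >1
  x=-1.893: |R|=1.02670 >1
Interval (-1.8667, 0).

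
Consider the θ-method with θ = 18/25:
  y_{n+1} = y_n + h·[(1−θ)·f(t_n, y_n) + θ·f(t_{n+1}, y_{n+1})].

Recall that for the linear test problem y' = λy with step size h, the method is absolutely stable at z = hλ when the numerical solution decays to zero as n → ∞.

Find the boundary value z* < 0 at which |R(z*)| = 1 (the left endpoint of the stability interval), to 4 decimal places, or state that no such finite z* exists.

With y'=λy (z=hλ):
  y_{n+1} = y_n + z·[7/25·y_n + 18/25·y_{n+1}] ⇒ (1 − 18/25z)y_{n+1} = (1 + 7/25z)y_n
  ⇒ R(z) = (1 + 7/25z)/(1 − 18/25z).

Need |R(x)|<1, x<0.
x=-1.73: |R|=0.2296
x=-2: |R|=0.1803
x=-10: |R|=0.2195
x=-100: |R|=0.3699
θ=18/25≥1/2 ⇒ |1+7/25x|<|1−18/25x| ∀x<0 ⇒ unbounded interval.

(−∞, 0) — no finite endpoint.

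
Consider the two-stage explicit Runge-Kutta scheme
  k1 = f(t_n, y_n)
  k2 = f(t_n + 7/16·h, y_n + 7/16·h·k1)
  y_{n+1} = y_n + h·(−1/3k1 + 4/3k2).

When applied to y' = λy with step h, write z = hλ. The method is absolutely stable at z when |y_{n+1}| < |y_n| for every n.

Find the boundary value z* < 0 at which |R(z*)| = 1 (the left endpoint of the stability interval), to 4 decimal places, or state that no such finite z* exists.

With y'=λy (z=hλ):
  k1=λy_n ⇒ h·k1=z·y_n;  k2=λ(1+7/16z)y_n ⇒ h·k2=z(1+7/16z)y_n
  y_{n+1}/y_n = 1 − 1/3z + 4/3z(1+7/16z) = 1 + z + 7/12z²
  so R(z) = 1 + z + 7/12z².

Solve |R(x)|<1 on ℝ⁻.
x=-1.15: |R|=0.6215
R=1: x+7/12x²=0 ⇒ x=−12/7=-1.7143; min R=1−1/(4·7/12)=0.5714>−1
Confirm numerically:
  x=-1.542: |R|=0.84503 <1
  x=-0.886: |R|=0.57191 <1
  x=-0.877: |R|=0.57166 <1
  x=-2.294: |R|=1.77575 >1
  x=-1.994: |R|=1.32535 >1
Stable set (-1.7143, 0).

left endpoint -1.7143.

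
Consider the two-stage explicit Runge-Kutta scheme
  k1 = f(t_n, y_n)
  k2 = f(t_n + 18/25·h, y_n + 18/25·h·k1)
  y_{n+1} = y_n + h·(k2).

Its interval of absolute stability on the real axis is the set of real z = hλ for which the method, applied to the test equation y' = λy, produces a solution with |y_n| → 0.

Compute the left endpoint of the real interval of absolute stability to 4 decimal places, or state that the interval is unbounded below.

z* = -1.3889.

With y'=λy (z=hλ):
  k1=λy_n ⇒ h·k1=z·y_n;  k2=λ(1+18/25z)y_n ⇒ h·k2=z(1+18/25z)y_n
  y_{n+1}/y_n = 1 + z(1+18/25z) = 1 + z + 18/25z²
  so R(z) = 1 + z + 18/25z².

Boundary: |R(x)|=1, x<0.
x=-1.75: |R|=1.4550
R=1: x+18/25x²=0 ⇒ x=−25/18=-1.3889; min R=1−1/(4·18/25)=0.6528>−1
Confirm numerically:
  x=-1.326: |R|=0.93996 <1
  x=-1.281: |R|=0.90049 <1
  x=-0.987: |R|=0.71440 <1
  x=-0.616: |R|=0.65721 <1
  x=-1.967: |R|=1.81874 >1
  x=-1.756: |R|=1.46415 >1
So |R|<1 on (-1.3889, 0).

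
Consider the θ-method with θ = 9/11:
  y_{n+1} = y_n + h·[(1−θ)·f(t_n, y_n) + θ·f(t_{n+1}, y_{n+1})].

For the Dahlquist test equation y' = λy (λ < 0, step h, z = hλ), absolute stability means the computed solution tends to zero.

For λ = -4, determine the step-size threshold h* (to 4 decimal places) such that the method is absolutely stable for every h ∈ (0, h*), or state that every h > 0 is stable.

(−∞, 0) — no finite endpoint. Any h>0 works for λ=-4.

With y'=λy (z=hλ):
  y_{n+1} = y_n + z·[2/11·y_n + 9/11·y_{n+1}] ⇒ (1 − 9/11z)y_{n+1} = (1 + 2/11z)y_n
  ⇒ R(z) = (1 + 2/11z)/(1 − 9/11z).

Find x<0 with |R(x)|<1.
x=-1.22: |R|=0.3894
x=-2: |R|=0.2414
x=-10: |R|=0.0891
x=-100: |R|=0.2075
θ=9/11≥1/2 ⇒ |1+2/11x|<|1−9/11x| ∀x<0 ⇒ stable on all of ℝ⁻.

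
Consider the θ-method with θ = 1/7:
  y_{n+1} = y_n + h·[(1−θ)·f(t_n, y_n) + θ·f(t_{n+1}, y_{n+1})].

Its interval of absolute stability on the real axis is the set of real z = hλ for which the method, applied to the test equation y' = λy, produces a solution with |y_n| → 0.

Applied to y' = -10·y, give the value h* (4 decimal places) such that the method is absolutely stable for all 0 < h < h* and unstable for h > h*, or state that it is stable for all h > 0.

(-2.8000,0); λ=-10 ⇒ h* = (14/5)/10 = 0.2800.

On y'=λy, z=hλ:
  y_{n+1} = y_n + z·[6/7·y_n + 1/7·y_{n+1}] ⇒ (1 − 1/7z)y_{n+1} = (1 + 6/7z)y_n
  R(z) = (1 + 6/7z)/(1 − 1/7z).

Boundary: |R(x)|=1, x<0.
x=-1.74: |R|=0.3936
R=−1: 1+6/7x = −1+1/7x ⇒ -5/7x=2 ⇒ x=2/(-5/7)=-2.8000
Confirm numerically:
  x=-2.105: |R|=0.61834 <1
  x=-1.649: |R|=0.33461 <1
  x=-1.613: |R|=0.31093 <1
  x=-3.268: |R|=1.22789 >1
  x=-3.212: |R|=1.20172 >1
Interval (-2.8000, 0).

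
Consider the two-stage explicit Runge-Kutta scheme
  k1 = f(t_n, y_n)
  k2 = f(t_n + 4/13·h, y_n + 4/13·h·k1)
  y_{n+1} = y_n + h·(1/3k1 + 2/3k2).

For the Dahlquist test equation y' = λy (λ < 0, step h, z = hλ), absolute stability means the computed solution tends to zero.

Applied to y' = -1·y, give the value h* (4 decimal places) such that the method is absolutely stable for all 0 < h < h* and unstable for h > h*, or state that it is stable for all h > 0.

(-4.8750,0); λ=-1 ⇒ h* = (39/8)/1 = 4.8750.

With y'=λy (z=hλ):
  k1=λy_n ⇒ h·k1=z·y_n;  k2=λ(1+4/13z)y_n ⇒ h·k2=z(1+4/13z)y_n
  y_{n+1}/y_n = 1 + 1/3z + 2/3z(1+4/13z) = 1 + z + 8/39z²
  so R(z) = 1 + z + 8/39z².

Solve |R(x)|<1 on ℝ⁻.
x=-1.41: |R|=0.0022
R=1: x+8/39x²=0 ⇒ x=−39/8=-4.8750; min R=1−1/(4·8/39)=-0.2188>−1
Confirm numerically:
  x=-3.850: |R|=0.19051 <1
  x=-3.291: |R|=0.06932 <1
  x=-2.442: |R|=0.21875 <1
  x=-5.270: |R|=1.42701 >1
  x=-5.152: |R|=1.29274 >1
So |R|<1 on (-4.8750, 0).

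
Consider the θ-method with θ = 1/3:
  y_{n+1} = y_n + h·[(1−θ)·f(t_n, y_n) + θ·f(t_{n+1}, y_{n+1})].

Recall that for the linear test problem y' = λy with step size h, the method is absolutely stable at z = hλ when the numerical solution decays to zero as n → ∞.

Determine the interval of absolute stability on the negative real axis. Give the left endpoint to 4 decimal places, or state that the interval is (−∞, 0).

z∈(-6.0000,0).

Set f=λy, z=hλ:
  y_{n+1} = y_n + z·[2/3·y_n + 1/3·y_{n+1}] ⇒ (1 − 1/3z)y_{n+1} = (1 + 2/3z)y_n
  R(z) = (1 + 2/3z)/(1 − 1/3z).

Boundary: |R(x)|=1, x<0.
x=-0.61: |R|=0.4931
R=−1: 1+2/3x = −1+1/3x ⇒ -1/3x=2 ⇒ x=2/(-1/3)=-6.0000
Confirm numerically:
  x=-5.068: |R|=0.88448 <1
  x=-4.581: |R|=0.81282 <1
  x=-3.599: |R|=0.63616 <1
  x=-3.189: |R|=0.54581 <1
  x=-6.201: |R|=1.02185 >1
  x=-6.117: |R|=1.01283 >1
So |R|<1 on (-6.0000, 0).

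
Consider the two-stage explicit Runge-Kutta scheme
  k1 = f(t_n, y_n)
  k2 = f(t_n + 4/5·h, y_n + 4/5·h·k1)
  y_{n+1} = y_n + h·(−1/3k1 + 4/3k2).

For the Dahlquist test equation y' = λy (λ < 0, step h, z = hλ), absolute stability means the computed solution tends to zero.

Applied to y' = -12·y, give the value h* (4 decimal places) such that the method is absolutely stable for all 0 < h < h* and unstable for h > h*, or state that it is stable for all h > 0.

With y'=λy (z=hλ):
  k1=λy_n ⇒ h·k1=z·y_n;  k2=λ(1+4/5z)y_n ⇒ h·k2=z(1+4/5z)y_n
  y_{n+1}/y_n = 1 − 1/3z + 4/3z(1+4/5z) = 1 + z + 16/15z²
  R(z) = 1 + z + 16/15z².

Need |R(x)|<1, x<0.
x=-1.14: |R|=1.2462
R=1: x+16/15x²=0 ⇒ x=−15/16=-0.9375; min R=1−1/(4·16/15)=0.7656>−1
Confirm numerically:
  x=-0.909: |R|=0.97237 <1
  x=-0.857: |R|=0.92641 <1
  x=-0.793: |R|=0.87777 <1
  x=-0.550: |R|=0.77267 <1
  x=-1.521: |R|=1.94667 >1
  x=-1.516: |R|=1.93547 >1
  x=-1.177: |R|=1.30068 >1
Stable set (-0.9375, 0).

(-0.9375,0); λ=-12 ⇒ h* = (15/16)/12 = 0.0781.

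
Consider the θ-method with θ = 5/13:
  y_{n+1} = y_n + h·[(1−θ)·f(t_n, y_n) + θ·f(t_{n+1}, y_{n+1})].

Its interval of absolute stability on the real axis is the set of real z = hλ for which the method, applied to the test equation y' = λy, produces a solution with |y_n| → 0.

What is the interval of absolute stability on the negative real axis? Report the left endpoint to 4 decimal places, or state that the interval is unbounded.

Test eqn y'=λy, z=hλ:
  y_{n+1} = y_n + z·[8/13·y_n + 5/13·y_{n+1}] ⇒ (1 − 5/13z)y_{n+1} = (1 + 8/13z)y_n
  ⇒ R(z) = (1 + 8/13z)/(1 − 5/13z).

Need |R(x)|<1, x<0.
x=-1.78: |R|=0.0566
R=−1: 1+8/13x = −1+5/13x ⇒ -3/13x=2 ⇒ x=2/(-3/13)=-8.6667
Confirm numerically:
  x=-6.241: |R|=0.83538 <1
  x=-5.918: |R|=0.80639 <1
  x=-5.914: |R|=0.80601 <1
  x=-4.868: |R|=0.69480 <1
  x=-9.094: |R|=1.02193 >1
  x=-8.720: |R|=1.00283 >1
So |R|<1 on (-8.6667, 0).

z∈(-8.6667,0).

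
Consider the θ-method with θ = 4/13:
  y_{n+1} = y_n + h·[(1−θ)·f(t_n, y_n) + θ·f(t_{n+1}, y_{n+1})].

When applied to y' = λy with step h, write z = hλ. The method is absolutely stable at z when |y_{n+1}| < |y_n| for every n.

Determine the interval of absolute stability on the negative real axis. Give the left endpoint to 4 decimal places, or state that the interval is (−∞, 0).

(-5.2000, 0).

Test eqn y'=λy, z=hλ:
  y_{n+1} = y_n + z·[9/13·y_n + 4/13·y_{n+1}] ⇒ (1 − 4/13z)y_{n+1} = (1 + 9/13z)y_n
  Hence R(z) = (1 + 9/13z)/(1 − 4/13z).

Solve |R(x)|<1 on ℝ⁻.
x=-1.11: |R|=0.1726
R=−1: 1+9/13x = −1+4/13x ⇒ -5/13x=2 ⇒ x=2/(-5/13)=-5.2000
Confirm numerically:
  x=-4.208: |R|=0.83374 <1
  x=-2.967: |R|=0.55103 <1
  x=-2.354: |R|=0.36519 <1
  x=-2.102: |R|=0.27644 <1
  x=-5.621: |R|=1.05932 >1
  x=-5.349: |R|=1.02166 >1
  x=-5.320: |R|=1.01750 >1
So |R|<1 on (-5.2000, 0).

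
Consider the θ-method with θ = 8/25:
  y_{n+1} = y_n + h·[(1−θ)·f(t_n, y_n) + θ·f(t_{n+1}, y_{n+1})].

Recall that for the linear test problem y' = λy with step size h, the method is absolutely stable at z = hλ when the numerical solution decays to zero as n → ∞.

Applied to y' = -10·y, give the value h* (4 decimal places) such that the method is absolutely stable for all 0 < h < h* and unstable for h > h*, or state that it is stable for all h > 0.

(-5.5556,0); λ=-10 ⇒ h* = (50/9)/10 = 0.5556.

Test eqn y'=λy, z=hλ:
  y_{n+1} = y_n + z·[17/25·y_n + 8/25·y_{n+1}] ⇒ (1 − 8/25z)y_{n+1} = (1 + 17/25z)y_n
  ⇒ R(z) = (1 + 17/25z)/(1 − 8/25z).

Need |R(x)|<1, x<0.
x=-1.71: |R|=0.1052
R=−1: 1+17/25x = −1+8/25x ⇒ -9/25x=2 ⇒ x=2/(-9/25)=-5.5556
Confirm numerically:
  x=-5.139: |R|=0.94329 <1
  x=-5.056: |R|=0.93130 <1
  x=-4.637: |R|=0.86687 <1
  x=-6.094: |R|=1.06571 >1
  x=-5.678: |R|=1.01565 >1
So |R|<1 on (-5.5556, 0).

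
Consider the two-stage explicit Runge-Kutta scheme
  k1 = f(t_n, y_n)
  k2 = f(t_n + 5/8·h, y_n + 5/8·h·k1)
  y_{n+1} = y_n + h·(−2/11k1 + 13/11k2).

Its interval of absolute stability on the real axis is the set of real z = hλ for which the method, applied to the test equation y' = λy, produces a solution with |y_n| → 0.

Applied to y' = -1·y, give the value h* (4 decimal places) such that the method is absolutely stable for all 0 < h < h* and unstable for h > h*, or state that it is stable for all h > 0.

On y'=λy, z=hλ:
  k1=λy_n ⇒ h·k1=z·y_n;  k2=λ(1+5/8z)y_n ⇒ h·k2=z(1+5/8z)y_n
  y_{n+1}/y_n = 1 − 2/11z + 13/11z(1+5/8z) = 1 + z + 65/88z²
  Hence R(z) = 1 + z + 65/88z².

Solve |R(x)|<1 on ℝ⁻.
x=-0.77: |R|=0.6679
R=1: x+65/88x²=0 ⇒ x=−88/65=-1.3538; min R=1−1/(4·65/88)=0.6615>−1
Confirm numerically:
  x=-1.258: |R|=0.91094 <1
  x=-1.257: |R|=0.91008 <1
  x=-1.191: |R|=0.85674 <1
  x=-1.661: |R|=1.37684 >1
  x=-1.658: |R|=1.37248 >1
  x=-1.457: |R|=1.11101 >1
Stable set (-1.3538, 0).

(-1.3538,0); λ=-1 ⇒ h* = (88/65)/1 = 1.3538.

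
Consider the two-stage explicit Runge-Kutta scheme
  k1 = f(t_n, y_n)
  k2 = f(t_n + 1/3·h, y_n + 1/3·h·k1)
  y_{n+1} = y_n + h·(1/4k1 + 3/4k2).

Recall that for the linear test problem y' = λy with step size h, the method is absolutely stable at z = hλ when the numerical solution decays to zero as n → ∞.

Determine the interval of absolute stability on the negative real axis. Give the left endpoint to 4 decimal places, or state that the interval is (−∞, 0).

Test eqn y'=λy, z=hλ:
  k1=λy_n ⇒ h·k1=z·y_n;  k2=λ(1+1/3z)y_n ⇒ h·k2=z(1+1/3z)y_n
  y_{n+1}/y_n = 1 + 1/4z + 3/4z(1+1/3z) = 1 + z + 1/4z²
  so R(z) = 1 + z + 1/4z².

Boundary: |R(x)|=1, x<0.
x=-0.3: |R|=0.7225
R=1: x+1/4x²=0 ⇒ x=−4=-4.0000; min R=1−1/(4·1/4)=0.0000>−1
Confirm numerically:
  x=-3.792: |R|=0.80282 <1
  x=-2.934: |R|=0.21809 <1
  x=-2.301: |R|=0.02265 <1
  x=-1.921: |R|=0.00156 <1
  x=-4.584: |R|=1.66926 >1
  x=-4.054: |R|=1.05473 >1
Interval (-4.0000, 0).

z∈(-4.0000,0).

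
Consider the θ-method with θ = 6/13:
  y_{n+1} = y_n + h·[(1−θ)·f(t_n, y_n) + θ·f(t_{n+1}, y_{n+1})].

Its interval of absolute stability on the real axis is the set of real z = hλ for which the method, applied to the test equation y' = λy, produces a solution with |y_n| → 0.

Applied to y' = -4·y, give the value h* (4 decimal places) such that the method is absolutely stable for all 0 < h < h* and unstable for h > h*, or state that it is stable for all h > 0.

On y'=λy, z=hλ:
  y_{n+1} = y_n + z·[7/13·y_n + 6/13·y_{n+1}] ⇒ (1 − 6/13z)y_{n+1} = (1 + 7/13z)y_n
  ⇒ R(z) = (1 + 7/13z)/(1 − 6/13z).

Boundary: |R(x)|=1, x<0.
x=-0.75: |R|=0.4429
R=−1: 1+7/13x = −1+6/13x ⇒ -1/13x=2 ⇒ x=2/(-1/13)=-26.0000
Confirm numerically:
  x=-19.651: |R|=0.95150 <1
  x=-16.257: |R|=0.91186 <1
  x=-12.535: |R|=0.84735 <1
  x=-26.511: |R|=1.00297 >1
  x=-26.381: |R|=1.00222 >1
  x=-26.201: |R|=1.00118 >1
So |R|<1 on (-26.0000, 0).

(-26.0000,0); λ=-4 ⇒ h* = (26)/4 = 6.5000.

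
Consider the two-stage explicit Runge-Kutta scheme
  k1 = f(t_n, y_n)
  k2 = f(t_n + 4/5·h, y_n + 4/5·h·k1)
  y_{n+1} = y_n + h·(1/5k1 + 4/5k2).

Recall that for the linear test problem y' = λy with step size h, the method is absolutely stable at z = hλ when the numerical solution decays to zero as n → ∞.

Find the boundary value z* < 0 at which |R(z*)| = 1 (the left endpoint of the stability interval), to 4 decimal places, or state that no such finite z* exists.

On y'=λy, z=hλ:
  k1=λy_n ⇒ h·k1=z·y_n;  k2=λ(1+4/5z)y_n ⇒ h·k2=z(1+4/5z)y_n
  y_{n+1}/y_n = 1 + 1/5z + 4/5z(1+4/5z) = 1 + z + 16/25z²
  ⇒ R(z) = 1 + z + 16/25z².

Boundary: |R(x)|=1, x<0.
x=-1.68: |R|=1.1263
R=1: x+16/25x²=0 ⇒ x=−25/16=-1.5625; min R=1−1/(4·16/25)=0.6094>−1
Confirm numerically:
  x=-1.013: |R|=0.64375 <1
  x=-0.944: |R|=0.62633 <1
  x=-0.693: |R|=0.61436 <1
  x=-1.955: |R|=1.49110 >1
  x=-1.594: |R|=1.03214 >1
  x=-1.583: |R|=1.02077 >1
Interval (-1.5625, 0).

left endpoint -1.5625.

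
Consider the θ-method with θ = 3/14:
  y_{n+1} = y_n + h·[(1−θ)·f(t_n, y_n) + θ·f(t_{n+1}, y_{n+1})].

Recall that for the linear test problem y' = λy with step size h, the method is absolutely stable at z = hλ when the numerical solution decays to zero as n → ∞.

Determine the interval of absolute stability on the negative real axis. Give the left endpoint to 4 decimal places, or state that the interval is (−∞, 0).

On y'=λy, z=hλ:
  y_{n+1} = y_n + z·[11/14·y_n + 3/14·y_{n+1}] ⇒ (1 − 3/14z)y_{n+1} = (1 + 11/14z)y_n
  so R(z) = (1 + 11/14z)/(1 − 3/14z).

Boundary: |R(x)|=1, x<0.
x=-1.73: |R|=0.2621
R=−1: 1+11/14x = −1+3/14x ⇒ -4/7x=2 ⇒ x=2/(-4/7)=-3.5000
Confirm numerically:
  x=-3.308: |R|=0.93580 <1
  x=-2.846: |R|=0.76786 <1
  x=-2.053: |R|=0.42577 <1
  x=-1.698: |R|=0.24500 <1
  x=-3.974: |R|=1.14629 >1
  x=-3.933: |R|=1.13427 >1
  x=-3.673: |R|=1.05532 >1
So |R|<1 on (-3.5000, 0).

(-3.5000, 0).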